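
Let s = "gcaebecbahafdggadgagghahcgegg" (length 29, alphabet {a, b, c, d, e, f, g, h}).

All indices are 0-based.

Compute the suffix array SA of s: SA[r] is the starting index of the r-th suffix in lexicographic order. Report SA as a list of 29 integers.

sorted suffixes:
  #0 SA[0]=15  'adgagghahcgegg'
  #1 SA[1]=2  'aebecbahafdggadgagghahcgegg'
  #2 SA[2]=10  'afdggadgagghahcgegg'
  #3 SA[3]=18  'agghahcgegg'
  #4 SA[4]=8  'ahafdggadgagghahcgegg'
  #5 SA[5]=22  'ahcgegg'
  #6 SA[6]=7  'bahafdggadgagghahcgegg'
  #7 SA[7]=4  'becbahafdggadgagghahcgegg'
  #8 SA[8]=1  'caebecbahafdggadgagghahcgegg'
  #9 SA[9]=6  'cbahafdggadgagghahcgegg'
  #10 SA[10]=24  'cgegg'
  #11 SA[11]=16  'dgagghahcgegg'
  #12 SA[12]=12  'dggadgagghahcgegg'
  #13 SA[13]=3  'ebecbahafdggadgagghahcgegg'
  #14 SA[14]=5  'ecbahafdggadgagghahcgegg'
  #15 SA[15]=26  'egg'
  #16 SA[16]=11  'fdggadgagghahcgegg'
  #17 SA[17]=28  'g'
  #18 SA[18]=14  'gadgagghahcgegg'
  #19 SA[19]=17  'gagghahcgegg'
  #20 SA[20]=0  'gcaebecbahafdggadgagghahcgegg'
  #21 SA[21]=25  'gegg'
  #22 SA[22]=27  'gg'
  #23 SA[23]=13  'ggadgagghahcgegg'
  #24 SA[24]=19  'gghahcgegg'
  #25 SA[25]=20  'ghahcgegg'
  #26 SA[26]=9  'hafdggadgagghahcgegg'
  #27 SA[27]=21  'hahcgegg'
  #28 SA[28]=23  'hcgegg'

[15, 2, 10, 18, 8, 22, 7, 4, 1, 6, 24, 16, 12, 3, 5, 26, 11, 28, 14, 17, 0, 25, 27, 13, 19, 20, 9, 21, 23]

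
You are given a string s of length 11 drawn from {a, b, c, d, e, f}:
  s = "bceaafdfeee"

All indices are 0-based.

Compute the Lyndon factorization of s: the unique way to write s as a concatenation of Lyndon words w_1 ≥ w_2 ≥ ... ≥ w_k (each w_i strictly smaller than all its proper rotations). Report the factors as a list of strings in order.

emit factor 1: 'bce' (i=0, period=3)
emit factor 2: 'aafdfeee' (i=3, period=8)

["bce", "aafdfeee"]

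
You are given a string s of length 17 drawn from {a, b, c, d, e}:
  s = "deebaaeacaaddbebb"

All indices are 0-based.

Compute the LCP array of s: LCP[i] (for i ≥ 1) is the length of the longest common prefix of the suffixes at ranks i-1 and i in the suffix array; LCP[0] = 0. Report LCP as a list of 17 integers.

sorted suffixes:
  #0 SA[0]=9  'aaddbebb'
  #1 SA[1]=4  'aaeacaaddbebb'
  #2 SA[2]=7  'acaaddbebb'
  #3 SA[3]=10  'addbebb'
  #4 SA[4]=5  'aeacaaddbebb'
  #5 SA[5]=16  'b'
  #6 SA[6]=3  'baaeacaaddbebb'
  #7 SA[7]=15  'bb'
  #8 SA[8]=13  'bebb'
  #9 SA[9]=8  'caaddbebb'
  #10 SA[10]=12  'dbebb'
  #11 SA[11]=11  'ddbebb'
  #12 SA[12]=0  'deebaaeacaaddbebb'
  #13 SA[13]=6  'eacaaddbebb'
  #14 SA[14]=2  'ebaaeacaaddbebb'
  #15 SA[15]=14  'ebb'
  #16 SA[16]=1  'eebaaeacaaddbebb'

SA = [9, 4, 7, 10, 5, 16, 3, 15, 13, 8, 12, 11, 0, 6, 2, 14, 1]
i: (SA[i-1],SA[i]) lcp shared
  1: (9,4) 2 'aa'
  2: (4,7) 1 'a'
  3: (7,10) 1 'a'
  4: (10,5) 1 'a'
  5: (5,16) 0 ''
  6: (16,3) 1 'b'
  7: (3,15) 1 'b'
  8: (15,13) 1 'b'
  9: (13,8) 0 ''
  10: (8,12) 0 ''
  11: (12,11) 1 'd'
  12: (11,0) 1 'd'
  13: (0,6) 0 ''
  14: (6,2) 1 'e'
  15: (2,14) 2 'eb'
  16: (14,1) 1 'e'

[0, 2, 1, 1, 1, 0, 1, 1, 1, 0, 0, 1, 1, 0, 1, 2, 1]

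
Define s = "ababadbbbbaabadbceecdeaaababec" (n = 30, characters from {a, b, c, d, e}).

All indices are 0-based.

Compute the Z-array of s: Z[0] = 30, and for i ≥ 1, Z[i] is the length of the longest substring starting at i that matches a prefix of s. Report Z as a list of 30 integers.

[30, 0, 3, 0, 1, 0, 0, 0, 0, 0, 1, 3, 0, 1, 0, 0, 0, 0, 0, 0, 0, 0, 1, 1, 4, 0, 2, 0, 0, 0]

Z[0]=30
i=1: outside box; Z[1]=0
i=2: outside box; Z[2]=3 grow→box=[2,5)
i=3: min(r-i=2, Z[1]=0)=0; Z[3]=0
i=4: min(r-i=1, Z[2]=3)=1; Z[4]=1
i=5: outside box; Z[5]=0
i=6: outside box; Z[6]=0
i=7: outside box; Z[7]=0
i=8: outside box; Z[8]=0
i=9: outside box; Z[9]=0
i=10: outside box; Z[10]=1 grow→box=[10,11)
i=11: outside box; Z[11]=3 grow→box=[11,14)
i=12: min(r-i=2, Z[1]=0)=0; Z[12]=0
i=13: min(r-i=1, Z[2]=3)=1; Z[13]=1
i=14: outside box; Z[14]=0
i=15: outside box; Z[15]=0
i=16: outside box; Z[16]=0
i=17: outside box; Z[17]=0
i=18: outside box; Z[18]=0
i=19: outside box; Z[19]=0
i=20: outside box; Z[20]=0
i=21: outside box; Z[21]=0
i=22: outside box; Z[22]=1 grow→box=[22,23)
i=23: outside box; Z[23]=1 grow→box=[23,24)
i=24: outside box; Z[24]=4 grow→box=[24,28)
i=25: min(r-i=3, Z[1]=0)=0; Z[25]=0
i=26: min(r-i=2, Z[2]=3)=2; Z[26]=2
i=27: min(r-i=1, Z[3]=0)=0; Z[27]=0
i=28: outside box; Z[28]=0
i=29: outside box; Z[29]=0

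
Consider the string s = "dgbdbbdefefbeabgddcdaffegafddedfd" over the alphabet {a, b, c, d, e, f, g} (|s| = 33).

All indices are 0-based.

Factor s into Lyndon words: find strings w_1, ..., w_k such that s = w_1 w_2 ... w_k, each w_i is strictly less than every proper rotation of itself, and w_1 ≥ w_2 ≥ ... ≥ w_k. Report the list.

emit factor 1: 'dg' (i=0, period=2)
emit factor 2: 'bd' (i=2, period=2)
emit factor 3: 'bbdefefbe' (i=4, period=9)
emit factor 4: 'abgddcdaffegafddedfd' (i=13, period=20)

["dg", "bd", "bbdefefbe", "abgddcdaffegafddedfd"]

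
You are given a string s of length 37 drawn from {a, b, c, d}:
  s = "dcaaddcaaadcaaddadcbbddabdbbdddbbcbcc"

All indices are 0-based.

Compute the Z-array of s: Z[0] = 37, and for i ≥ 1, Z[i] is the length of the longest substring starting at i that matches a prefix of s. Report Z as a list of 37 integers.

[37, 0, 0, 0, 1, 4, 0, 0, 0, 0, 6, 0, 0, 0, 1, 1, 0, 2, 0, 0, 0, 1, 1, 0, 0, 1, 0, 0, 1, 1, 1, 0, 0, 0, 0, 0, 0]

Z[0]=37
i=1: i≥r, start 0; Z[1]=0
i=2: i≥r, start 0; Z[2]=0
i=3: i≥r, start 0; Z[3]=0
i=4: i≥r, start 0; Z[4]=1 grow→box=[4,5)
i=5: i≥r, start 0; Z[5]=4 grow→box=[5,9)
i=6: min(r-i=3, Z[1]=0)=0; Z[6]=0
i=7: min(r-i=2, Z[2]=0)=0; Z[7]=0
i=8: min(r-i=1, Z[3]=0)=0; Z[8]=0
i=9: i≥r, start 0; Z[9]=0
i=10: i≥r, start 0; Z[10]=6 grow→box=[10,16)
i=11: min(r-i=5, Z[1]=0)=0; Z[11]=0
i=12: min(r-i=4, Z[2]=0)=0; Z[12]=0
i=13: min(r-i=3, Z[3]=0)=0; Z[13]=0
i=14: min(r-i=2, Z[4]=1)=1; Z[14]=1
i=15: min(r-i=1, Z[5]=4)=1; Z[15]=1
i=16: i≥r, start 0; Z[16]=0
i=17: i≥r, start 0; Z[17]=2 grow→box=[17,19)
i=18: min(r-i=1, Z[1]=0)=0; Z[18]=0
i=19: i≥r, start 0; Z[19]=0
i=20: i≥r, start 0; Z[20]=0
i=21: i≥r, start 0; Z[21]=1 grow→box=[21,22)
i=22: i≥r, start 0; Z[22]=1 grow→box=[22,23)
i=23: i≥r, start 0; Z[23]=0
i=24: i≥r, start 0; Z[24]=0
i=25: i≥r, start 0; Z[25]=1 grow→box=[25,26)
i=26: i≥r, start 0; Z[26]=0
i=27: i≥r, start 0; Z[27]=0
i=28: i≥r, start 0; Z[28]=1 grow→box=[28,29)
i=29: i≥r, start 0; Z[29]=1 grow→box=[29,30)
i=30: i≥r, start 0; Z[30]=1 grow→box=[30,31)
i=31: i≥r, start 0; Z[31]=0
i=32: i≥r, start 0; Z[32]=0
i=33: i≥r, start 0; Z[33]=0
i=34: i≥r, start 0; Z[34]=0
i=35: i≥r, start 0; Z[35]=0
i=36: i≥r, start 0; Z[36]=0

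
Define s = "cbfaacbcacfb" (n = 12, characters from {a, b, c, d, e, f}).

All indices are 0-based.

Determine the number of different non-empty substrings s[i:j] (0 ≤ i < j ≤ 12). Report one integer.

rank | idx | suffix
   0 |   3 | aacbcacfb
   1 |   4 | acbcacfb
   2 |   8 | acfb
   3 |  11 | b
   4 |   6 | bcacfb
   5 |   1 | bfaacbcacfb
   6 |   7 | cacfb
   7 |   5 | cbcacfb
   8 |   0 | cbfaacbcacfb
   9 |   9 | cfb
  10 |   2 | faacbcacfb
  11 |  10 | fb

SA = [3, 4, 8, 11, 6, 1, 7, 5, 0, 9, 2, 10]
rank  pair      lcp
   1  s[3:],s[4:]  1  'a'
   2  s[4:],s[8:]  2  'ac'
   3  s[8:],s[11:]  0  ''
   4  s[11:],s[6:]  1  'b'
   5  s[6:],s[1:]  1  'b'
   6  s[1:],s[7:]  0  ''
   7  s[7:],s[5:]  1  'c'
   8  s[5:],s[0:]  2  'cb'
   9  s[0:],s[9:]  1  'c'
  10  s[9:],s[2:]  0  ''
  11  s[2:],s[10:]  1  'f'

n(n+1)/2 = 12·13/2 = 78
Σ LCP = 0 + 1 + 2 + 0 + 1 + 1 + 0 + 1 + 2 + 1 + 0 + 1 = 10
distinct = 78 − 10 = 68

68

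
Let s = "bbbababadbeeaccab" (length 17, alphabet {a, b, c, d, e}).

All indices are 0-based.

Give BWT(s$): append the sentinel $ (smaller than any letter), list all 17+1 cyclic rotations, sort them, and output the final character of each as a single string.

bcbbebabaab$dcaaeb

rank  rotation            last
    0  $bbbababadbeeaccab  b
    1  ab$bbbababadbeeacc  c
    2  ababadbeeaccab$bbb  b
    3  abadbeeaccab$bbbab  b
    4  accab$bbbababadbee  e
    5  adbeeaccab$bbbabab  b
    6  b$bbbababadbeeacca  a
    7  bababadbeeaccab$bb  b
    8  babadbeeaccab$bbba  a
    9  badbeeaccab$bbbaba  a
   10  bbababadbeeaccab$b  b
   11  bbbababadbeeaccab$  $
   12  beeaccab$bbbababad  d
   13  cab$bbbababadbeeac  c
   14  ccab$bbbababadbeea  a
   15  dbeeaccab$bbbababa  a
   16  eaccab$bbbababadbe  e
   17  eeaccab$bbbababadb  b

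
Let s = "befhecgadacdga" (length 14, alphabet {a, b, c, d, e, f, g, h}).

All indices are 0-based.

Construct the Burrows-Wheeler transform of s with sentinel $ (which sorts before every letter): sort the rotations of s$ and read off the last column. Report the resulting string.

agdg$aeachbedcf

rank  rotation         last
    0  $befhecgadacdga  a
    1  a$befhecgadacdg  g
    2  acdga$befhecgad  d
    3  adacdga$befhecg  g
    4  befhecgadacdga$  $
    5  cdga$befhecgada  a
    6  cgadacdga$befhe  e
    7  dacdga$befhecga  a
    8  dga$befhecgadac  c
    9  ecgadacdga$befh  h
   10  efhecgadacdga$b  b
   11  fhecgadacdga$be  e
   12  ga$befhecgadacd  d
   13  gadacdga$befhec  c
   14  hecgadacdga$bef  f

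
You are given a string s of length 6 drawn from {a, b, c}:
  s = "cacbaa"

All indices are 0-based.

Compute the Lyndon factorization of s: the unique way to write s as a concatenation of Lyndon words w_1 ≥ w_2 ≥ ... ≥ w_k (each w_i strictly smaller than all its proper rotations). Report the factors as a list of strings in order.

emit factor 1: 'c' (i=0, period=1)
emit factor 2: 'acb' (i=1, period=3)
emit factor 3: 'a' (i=4, period=1)
emit factor 4: 'a' (i=5, period=1)

["c", "acb", "a", "a"]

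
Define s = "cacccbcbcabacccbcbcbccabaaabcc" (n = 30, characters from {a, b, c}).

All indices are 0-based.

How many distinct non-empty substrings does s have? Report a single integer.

386

rank | idx | suffix
   0 |  24 | aaabcc
   1 |  25 | aabcc
   2 |  22 | abaaabcc
   3 |   9 | abacccbcbcbccabaaabcc
   4 |  26 | abcc
   5 |   1 | acccbcbcabacccbcbcbccabaaabcc
   6 |  11 | acccbcbcbccabaaabcc
   7 |  23 | baaabcc
   8 |  10 | bacccbcbcbccabaaabcc
   9 |   7 | bcabacccbcbcbccabaaabcc
  10 |   5 | bcbcabacccbcbcbccabaaabcc
  11 |  15 | bcbcbccabaaabcc
  12 |  17 | bcbccabaaabcc
  13 |  27 | bcc
  14 |  19 | bccabaaabcc
  15 |  29 | c
  16 |  21 | cabaaabcc
  17 |   8 | cabacccbcbcbccabaaabcc
  18 |   0 | cacccbcbcabacccbcbcbccabaaabcc
  19 |   6 | cbcabacccbcbcbccabaaabcc
  20 |   4 | cbcbcabacccbcbcbccabaaabcc
  21 |  14 | cbcbcbccabaaabcc
  22 |  16 | cbcbccabaaabcc
  23 |  18 | cbccabaaabcc
  24 |  28 | cc
  25 |  20 | ccabaaabcc
  26 |   3 | ccbcbcabacccbcbcbccabaaabcc
  27 |  13 | ccbcbcbccabaaabcc
  28 |   2 | cccbcbcabacccbcbcbccabaaabcc
  29 |  12 | cccbcbcbccabaaabcc

SA = [24, 25, 22, 9, 26, 1, 11, 23, 10, 7, 5, 15, 17, 27, 19, 29, 21, 8, 0, 6, 4, 14, 16, 18, 28, 20, 3, 13, 2, 12]
i: (SA[i-1],SA[i]) lcp shared
  1: (24,25) 2 'aa'
  2: (25,22) 1 'a'
  3: (22,9) 3 'aba'
  4: (9,26) 2 'ab'
  5: (26,1) 1 'a'
  6: (1,11) 8 'acccbcbc'
  7: (11,23) 0 ''
  8: (23,10) 2 'ba'
  9: (10,7) 1 'b'
  10: (7,5) 2 'bc'
  11: (5,15) 4 'bcbc'
  12: (15,17) 4 'bcbc'
  13: (17,27) 2 'bc'
  14: (27,19) 3 'bcc'
  15: (19,29) 0 ''
  16: (29,21) 1 'c'
  17: (21,8) 4 'caba'
  18: (8,0) 2 'ca'
  19: (0,6) 1 'c'
  20: (6,4) 3 'cbc'
  21: (4,14) 5 'cbcbc'
  22: (14,16) 5 'cbcbc'
  23: (16,18) 3 'cbc'
  24: (18,28) 1 'c'
  25: (28,20) 2 'cc'
  26: (20,3) 2 'cc'
  27: (3,13) 6 'ccbcbc'
  28: (13,2) 2 'cc'
  29: (2,12) 7 'cccbcbc'

n(n+1)/2 = 30·31/2 = 465
Σ LCP = 0 + 2 + 1 + 3 + 2 + 1 + 8 + 0 + 2 + 1 + 2 + 4 + 4 + 2 + 3 + 0 + 1 + 4 + 2 + 1 + 3 + 5 + 5 + 3 + 1 + 2 + 2 + 6 + 2 + 7 = 79
distinct = 465 − 79 = 386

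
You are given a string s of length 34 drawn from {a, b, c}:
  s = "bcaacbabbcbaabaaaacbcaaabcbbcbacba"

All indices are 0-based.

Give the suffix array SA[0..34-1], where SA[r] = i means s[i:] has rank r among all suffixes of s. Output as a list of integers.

[33, 14, 21, 15, 11, 22, 2, 16, 12, 6, 23, 30, 3, 17, 32, 13, 10, 5, 29, 7, 26, 19, 0, 8, 27, 24, 20, 1, 31, 9, 4, 28, 25, 18]

rank | idx | suffix
   0 |  33 | a
   1 |  14 | aaaacbcaaabcbbcbacba
   2 |  21 | aaabcbbcbacba
   3 |  15 | aaacbcaaabcbbcbacba
   4 |  11 | aabaaaacbcaaabcbbcbacba
   5 |  22 | aabcbbcbacba
   6 |   2 | aacbabbcbaabaaaacbcaaabcbbcbacba
   7 |  16 | aacbcaaabcbbcbacba
   8 |  12 | abaaaacbcaaabcbbcbacba
   9 |   6 | abbcbaabaaaacbcaaabcbbcbacba
  10 |  23 | abcbbcbacba
  11 |  30 | acba
  12 |   3 | acbabbcbaabaaaacbcaaabcbbcbacba
  13 |  17 | acbcaaabcbbcbacba
  14 |  32 | ba
  15 |  13 | baaaacbcaaabcbbcbacba
  16 |  10 | baabaaaacbcaaabcbbcbacba
  17 |   5 | babbcbaabaaaacbcaaabcbbcbacba
  18 |  29 | bacba
  19 |   7 | bbcbaabaaaacbcaaabcbbcbacba
  20 |  26 | bbcbacba
  21 |  19 | bcaaabcbbcbacba
  22 |   0 | bcaacbabbcbaabaaaacbcaaabcbbcbacba
  23 |   8 | bcbaabaaaacbcaaabcbbcbacba
  24 |  27 | bcbacba
  25 |  24 | bcbbcbacba
  26 |  20 | caaabcbbcbacba
  27 |   1 | caacbabbcbaabaaaacbcaaabcbbcbacba
  28 |  31 | cba
  29 |   9 | cbaabaaaacbcaaabcbbcbacba
  30 |   4 | cbabbcbaabaaaacbcaaabcbbcbacba
  31 |  28 | cbacba
  32 |  25 | cbbcbacba
  33 |  18 | cbcaaabcbbcbacba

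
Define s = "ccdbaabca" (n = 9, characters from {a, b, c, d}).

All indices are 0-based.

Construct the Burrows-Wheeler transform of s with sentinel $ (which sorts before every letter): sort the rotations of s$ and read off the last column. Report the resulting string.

rank  rotation    last
    0  $ccdbaabca  a
    1  a$ccdbaabc  c
    2  aabca$ccdb  b
    3  abca$ccdba  a
    4  baabca$ccd  d
    5  bca$ccdbaa  a
    6  ca$ccdbaab  b
    7  ccdbaabca$  $
    8  cdbaabca$c  c
    9  dbaabca$cc  c

acbadab$cc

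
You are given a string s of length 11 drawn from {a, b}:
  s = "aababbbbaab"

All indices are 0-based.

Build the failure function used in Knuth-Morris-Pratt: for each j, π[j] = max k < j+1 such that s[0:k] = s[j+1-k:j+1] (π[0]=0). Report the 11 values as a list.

π[0] = 0
j=1 s[j]='a': π[1]=1 (border 'a')
j=2 s[j]='b': k: 1→0; π[2]=0 (border '')
j=3 s[j]='a': π[3]=1 (border 'a')
j=4 s[j]='b': k: 1→0; π[4]=0 (border '')
j=5 s[j]='b': π[5]=0 (border '')
j=6 s[j]='b': π[6]=0 (border '')
j=7 s[j]='b': π[7]=0 (border '')
j=8 s[j]='a': π[8]=1 (border 'a')
j=9 s[j]='a': π[9]=2 (border 'aa')
j=10 s[j]='b': π[10]=3 (border 'aab')

[0, 1, 0, 1, 0, 0, 0, 0, 1, 2, 3]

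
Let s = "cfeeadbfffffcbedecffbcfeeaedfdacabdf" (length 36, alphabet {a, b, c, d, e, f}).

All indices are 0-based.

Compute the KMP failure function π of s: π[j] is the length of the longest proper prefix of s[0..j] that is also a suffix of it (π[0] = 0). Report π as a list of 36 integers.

π[0] = 0
j=1 s[j]='f': π[1]=0 (border '')
j=2 s[j]='e': π[2]=0 (border '')
j=3 s[j]='e': π[3]=0 (border '')
j=4 s[j]='a': π[4]=0 (border '')
j=5 s[j]='d': π[5]=0 (border '')
j=6 s[j]='b': π[6]=0 (border '')
j=7 s[j]='f': π[7]=0 (border '')
j=8 s[j]='f': π[8]=0 (border '')
j=9 s[j]='f': π[9]=0 (border '')
j=10 s[j]='f': π[10]=0 (border '')
j=11 s[j]='f': π[11]=0 (border '')
j=12 s[j]='c': π[12]=1 (border 'c')
j=13 s[j]='b': k: 1→0; π[13]=0 (border '')
j=14 s[j]='e': π[14]=0 (border '')
j=15 s[j]='d': π[15]=0 (border '')
j=16 s[j]='e': π[16]=0 (border '')
j=17 s[j]='c': π[17]=1 (border 'c')
j=18 s[j]='f': π[18]=2 (border 'cf')
j=19 s[j]='f': k: 2→0; π[19]=0 (border '')
j=20 s[j]='b': π[20]=0 (border '')
j=21 s[j]='c': π[21]=1 (border 'c')
j=22 s[j]='f': π[22]=2 (border 'cf')
j=23 s[j]='e': π[23]=3 (border 'cfe')
j=24 s[j]='e': π[24]=4 (border 'cfee')
j=25 s[j]='a': π[25]=5 (border 'cfeea')
j=26 s[j]='e': k: 5→0; π[26]=0 (border '')
j=27 s[j]='d': π[27]=0 (border '')
j=28 s[j]='f': π[28]=0 (border '')
j=29 s[j]='d': π[29]=0 (border '')
j=30 s[j]='a': π[30]=0 (border '')
j=31 s[j]='c': π[31]=1 (border 'c')
j=32 s[j]='a': k: 1→0; π[32]=0 (border '')
j=33 s[j]='b': π[33]=0 (border '')
j=34 s[j]='d': π[34]=0 (border '')
j=35 s[j]='f': π[35]=0 (border '')

[0, 0, 0, 0, 0, 0, 0, 0, 0, 0, 0, 0, 1, 0, 0, 0, 0, 1, 2, 0, 0, 1, 2, 3, 4, 5, 0, 0, 0, 0, 0, 1, 0, 0, 0, 0]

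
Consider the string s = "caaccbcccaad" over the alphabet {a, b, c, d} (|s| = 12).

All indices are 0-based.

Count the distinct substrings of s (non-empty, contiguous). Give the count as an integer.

rank→(start, suffix):
  0 → (1, 'aaccbcccaad')
  1 → (9, 'aad')
  2 → (2, 'accbcccaad')
  3 → (10, 'ad')
  4 → (5, 'bcccaad')
  5 → (0, 'caaccbcccaad')
  6 → (8, 'caad')
  7 → (4, 'cbcccaad')
  8 → (7, 'ccaad')
  9 → (3, 'ccbcccaad')
  10 → (6, 'cccaad')
  11 → (11, 'd')

SA = [1, 9, 2, 10, 5, 0, 8, 4, 7, 3, 6, 11]
[i] adj suffixes → lcp
  [1] 1/9 → 2 ('aa')
  [2] 9/2 → 1 ('a')
  [3] 2/10 → 1 ('a')
  [4] 10/5 → 0 ('')
  [5] 5/0 → 0 ('')
  [6] 0/8 → 3 ('caa')
  [7] 8/4 → 1 ('c')
  [8] 4/7 → 1 ('c')
  [9] 7/3 → 2 ('cc')
  [10] 3/6 → 2 ('cc')
  [11] 6/11 → 0 ('')

n(n+1)/2 = 12·13/2 = 78
Σ LCP = 0 + 2 + 1 + 1 + 0 + 0 + 3 + 1 + 1 + 2 + 2 + 0 = 13
distinct = 78 − 13 = 65

65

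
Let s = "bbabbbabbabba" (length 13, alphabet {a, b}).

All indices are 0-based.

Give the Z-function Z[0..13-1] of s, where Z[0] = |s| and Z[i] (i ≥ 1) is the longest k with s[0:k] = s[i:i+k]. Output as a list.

Z[0]=13
i=1: fresh scan; Z[1]=1 grow→box=[1,2)
i=2: fresh scan; Z[2]=0
i=3: fresh scan; Z[3]=2 grow→box=[3,5)
i=4: min(r-i=1, Z[1]=1)=1; Z[4]=5 grow→box=[4,9)
i=5: min(r-i=4, Z[1]=1)=1; Z[5]=1
i=6: min(r-i=3, Z[2]=0)=0; Z[6]=0
i=7: min(r-i=2, Z[3]=2)=2; Z[7]=5 grow→box=[7,12)
i=8: min(r-i=4, Z[1]=1)=1; Z[8]=1
i=9: min(r-i=3, Z[2]=0)=0; Z[9]=0
i=10: min(r-i=2, Z[3]=2)=2; Z[10]=3 grow→box=[10,13)
i=11: min(r-i=2, Z[1]=1)=1; Z[11]=1
i=12: min(r-i=1, Z[2]=0)=0; Z[12]=0

[13, 1, 0, 2, 5, 1, 0, 5, 1, 0, 3, 1, 0]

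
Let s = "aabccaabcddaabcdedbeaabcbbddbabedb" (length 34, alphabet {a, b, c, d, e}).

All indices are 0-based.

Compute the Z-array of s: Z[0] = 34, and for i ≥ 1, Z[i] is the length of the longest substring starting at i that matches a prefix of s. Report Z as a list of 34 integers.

[34, 1, 0, 0, 0, 4, 1, 0, 0, 0, 0, 4, 1, 0, 0, 0, 0, 0, 0, 0, 4, 1, 0, 0, 0, 0, 0, 0, 0, 1, 0, 0, 0, 0]

Z[0]=34
i=1: i≥r, start 0; Z[1]=1 extend→box=[1,2)
i=2: i≥r, start 0; Z[2]=0
i=3: i≥r, start 0; Z[3]=0
i=4: i≥r, start 0; Z[4]=0
i=5: i≥r, start 0; Z[5]=4 extend→box=[5,9)
i=6: min(r-i=3, Z[1]=1)=1; Z[6]=1
i=7: min(r-i=2, Z[2]=0)=0; Z[7]=0
i=8: min(r-i=1, Z[3]=0)=0; Z[8]=0
i=9: i≥r, start 0; Z[9]=0
i=10: i≥r, start 0; Z[10]=0
i=11: i≥r, start 0; Z[11]=4 extend→box=[11,15)
i=12: min(r-i=3, Z[1]=1)=1; Z[12]=1
i=13: min(r-i=2, Z[2]=0)=0; Z[13]=0
i=14: min(r-i=1, Z[3]=0)=0; Z[14]=0
i=15: i≥r, start 0; Z[15]=0
i=16: i≥r, start 0; Z[16]=0
i=17: i≥r, start 0; Z[17]=0
i=18: i≥r, start 0; Z[18]=0
i=19: i≥r, start 0; Z[19]=0
i=20: i≥r, start 0; Z[20]=4 extend→box=[20,24)
i=21: min(r-i=3, Z[1]=1)=1; Z[21]=1
i=22: min(r-i=2, Z[2]=0)=0; Z[22]=0
i=23: min(r-i=1, Z[3]=0)=0; Z[23]=0
i=24: i≥r, start 0; Z[24]=0
i=25: i≥r, start 0; Z[25]=0
i=26: i≥r, start 0; Z[26]=0
i=27: i≥r, start 0; Z[27]=0
i=28: i≥r, start 0; Z[28]=0
i=29: i≥r, start 0; Z[29]=1 extend→box=[29,30)
i=30: i≥r, start 0; Z[30]=0
i=31: i≥r, start 0; Z[31]=0
i=32: i≥r, start 0; Z[32]=0
i=33: i≥r, start 0; Z[33]=0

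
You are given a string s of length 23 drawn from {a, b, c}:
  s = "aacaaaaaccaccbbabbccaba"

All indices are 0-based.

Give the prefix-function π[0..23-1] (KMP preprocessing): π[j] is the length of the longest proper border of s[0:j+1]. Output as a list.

π[0] = 0
j=1 s[j]='a': π[1]=1 (border 'a')
j=2 s[j]='c': k: 1→0; π[2]=0 (border '')
j=3 s[j]='a': π[3]=1 (border 'a')
j=4 s[j]='a': π[4]=2 (border 'aa')
j=5 s[j]='a': k: 2→1; π[5]=2 (border 'aa')
j=6 s[j]='a': k: 2→1; π[6]=2 (border 'aa')
j=7 s[j]='a': k: 2→1; π[7]=2 (border 'aa')
j=8 s[j]='c': π[8]=3 (border 'aac')
j=9 s[j]='c': k: 3→0; π[9]=0 (border '')
j=10 s[j]='a': π[10]=1 (border 'a')
j=11 s[j]='c': k: 1→0; π[11]=0 (border '')
j=12 s[j]='c': π[12]=0 (border '')
j=13 s[j]='b': π[13]=0 (border '')
j=14 s[j]='b': π[14]=0 (border '')
j=15 s[j]='a': π[15]=1 (border 'a')
j=16 s[j]='b': k: 1→0; π[16]=0 (border '')
j=17 s[j]='b': π[17]=0 (border '')
j=18 s[j]='c': π[18]=0 (border '')
j=19 s[j]='c': π[19]=0 (border '')
j=20 s[j]='a': π[20]=1 (border 'a')
j=21 s[j]='b': k: 1→0; π[21]=0 (border '')
j=22 s[j]='a': π[22]=1 (border 'a')

[0, 1, 0, 1, 2, 2, 2, 2, 3, 0, 1, 0, 0, 0, 0, 1, 0, 0, 0, 0, 1, 0, 1]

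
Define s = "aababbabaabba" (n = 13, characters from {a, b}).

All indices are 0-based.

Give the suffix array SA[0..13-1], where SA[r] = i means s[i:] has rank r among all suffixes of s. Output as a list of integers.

[12, 0, 8, 6, 1, 9, 3, 11, 7, 5, 2, 10, 4]

rank | idx | suffix
   0 |  12 | a
   1 |   0 | aababbabaabba
   2 |   8 | aabba
   3 |   6 | abaabba
   4 |   1 | ababbabaabba
   5 |   9 | abba
   6 |   3 | abbabaabba
   7 |  11 | ba
   8 |   7 | baabba
   9 |   5 | babaabba
  10 |   2 | babbabaabba
  11 |  10 | bba
  12 |   4 | bbabaabba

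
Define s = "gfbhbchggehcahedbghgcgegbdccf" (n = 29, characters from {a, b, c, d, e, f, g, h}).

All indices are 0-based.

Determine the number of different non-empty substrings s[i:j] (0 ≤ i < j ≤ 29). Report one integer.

sorted suffixes:
  #0 SA[0]=12  'ahedbghgcgegbdccf'
  #1 SA[1]=4  'bchggehcahedbghgcgegbdccf'
  #2 SA[2]=24  'bdccf'
  #3 SA[3]=16  'bghgcgegbdccf'
  #4 SA[4]=2  'bhbchggehcahedbghgcgegbdccf'
  #5 SA[5]=11  'cahedbghgcgegbdccf'
  #6 SA[6]=26  'ccf'
  #7 SA[7]=27  'cf'
  #8 SA[8]=20  'cgegbdccf'
  #9 SA[9]=5  'chggehcahedbghgcgegbdccf'
  #10 SA[10]=15  'dbghgcgegbdccf'
  #11 SA[11]=25  'dccf'
  #12 SA[12]=14  'edbghgcgegbdccf'
  #13 SA[13]=22  'egbdccf'
  #14 SA[14]=9  'ehcahedbghgcgegbdccf'
  #15 SA[15]=28  'f'
  #16 SA[16]=1  'fbhbchggehcahedbghgcgegbdccf'
  #17 SA[17]=23  'gbdccf'
  #18 SA[18]=19  'gcgegbdccf'
  #19 SA[19]=21  'gegbdccf'
  #20 SA[20]=8  'gehcahedbghgcgegbdccf'
  #21 SA[21]=0  'gfbhbchggehcahedbghgcgegbdccf'
  #22 SA[22]=7  'ggehcahedbghgcgegbdccf'
  #23 SA[23]=17  'ghgcgegbdccf'
  #24 SA[24]=3  'hbchggehcahedbghgcgegbdccf'
  #25 SA[25]=10  'hcahedbghgcgegbdccf'
  #26 SA[26]=13  'hedbghgcgegbdccf'
  #27 SA[27]=18  'hgcgegbdccf'
  #28 SA[28]=6  'hggehcahedbghgcgegbdccf'

SA = [12, 4, 24, 16, 2, 11, 26, 27, 20, 5, 15, 25, 14, 22, 9, 28, 1, 23, 19, 21, 8, 0, 7, 17, 3, 10, 13, 18, 6]
i: (SA[i-1],SA[i]) lcp shared
  1: (12,4) 0 ''
  2: (4,24) 1 'b'
  3: (24,16) 1 'b'
  4: (16,2) 1 'b'
  5: (2,11) 0 ''
  6: (11,26) 1 'c'
  7: (26,27) 1 'c'
  8: (27,20) 1 'c'
  9: (20,5) 1 'c'
  10: (5,15) 0 ''
  11: (15,25) 1 'd'
  12: (25,14) 0 ''
  13: (14,22) 1 'e'
  14: (22,9) 1 'e'
  15: (9,28) 0 ''
  16: (28,1) 1 'f'
  17: (1,23) 0 ''
  18: (23,19) 1 'g'
  19: (19,21) 1 'g'
  20: (21,8) 2 'ge'
  21: (8,0) 1 'g'
  22: (0,7) 1 'g'
  23: (7,17) 1 'g'
  24: (17,3) 0 ''
  25: (3,10) 1 'h'
  26: (10,13) 1 'h'
  27: (13,18) 1 'h'
  28: (18,6) 2 'hg'

n(n+1)/2 = 29·30/2 = 435
Σ LCP = 0 + 0 + 1 + 1 + 1 + 0 + 1 + 1 + 1 + 1 + 0 + 1 + 0 + 1 + 1 + 0 + 1 + 0 + 1 + 1 + 2 + 1 + 1 + 1 + 0 + 1 + 1 + 1 + 2 = 23
distinct = 435 − 23 = 412

412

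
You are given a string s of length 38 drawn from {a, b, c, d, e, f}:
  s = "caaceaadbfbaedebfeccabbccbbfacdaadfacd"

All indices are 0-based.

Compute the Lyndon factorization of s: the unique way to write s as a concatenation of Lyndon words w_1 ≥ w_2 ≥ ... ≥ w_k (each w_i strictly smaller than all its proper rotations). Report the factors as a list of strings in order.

["c", "aaceaadbfbaedebfeccabbccbbfacdaadfacd"]

emit factor 1: 'c' (i=0, period=1)
emit factor 2: 'aaceaadbfbaedebfeccabbccbbfacdaadfacd' (i=1, period=37)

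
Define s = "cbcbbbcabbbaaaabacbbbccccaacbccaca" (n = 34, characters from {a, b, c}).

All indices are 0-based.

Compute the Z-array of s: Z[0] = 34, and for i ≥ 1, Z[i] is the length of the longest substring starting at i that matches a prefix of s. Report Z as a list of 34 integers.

Z[0]=34
i=1: i≥r, start 0; Z[1]=0
i=2: i≥r, start 0; Z[2]=2 extend→box=[2,4)
i=3: min(r-i=1, Z[1]=0)=0; Z[3]=0
i=4: i≥r, start 0; Z[4]=0
i=5: i≥r, start 0; Z[5]=0
i=6: i≥r, start 0; Z[6]=1 extend→box=[6,7)
i=7: i≥r, start 0; Z[7]=0
i=8: i≥r, start 0; Z[8]=0
i=9: i≥r, start 0; Z[9]=0
i=10: i≥r, start 0; Z[10]=0
i=11: i≥r, start 0; Z[11]=0
i=12: i≥r, start 0; Z[12]=0
i=13: i≥r, start 0; Z[13]=0
i=14: i≥r, start 0; Z[14]=0
i=15: i≥r, start 0; Z[15]=0
i=16: i≥r, start 0; Z[16]=0
i=17: i≥r, start 0; Z[17]=2 extend→box=[17,19)
i=18: min(r-i=1, Z[1]=0)=0; Z[18]=0
i=19: i≥r, start 0; Z[19]=0
i=20: i≥r, start 0; Z[20]=0
i=21: i≥r, start 0; Z[21]=1 extend→box=[21,22)
i=22: i≥r, start 0; Z[22]=1 extend→box=[22,23)
i=23: i≥r, start 0; Z[23]=1 extend→box=[23,24)
i=24: i≥r, start 0; Z[24]=1 extend→box=[24,25)
i=25: i≥r, start 0; Z[25]=0
i=26: i≥r, start 0; Z[26]=0
i=27: i≥r, start 0; Z[27]=3 extend→box=[27,30)
i=28: min(r-i=2, Z[1]=0)=0; Z[28]=0
i=29: min(r-i=1, Z[2]=2)=1; Z[29]=1
i=30: i≥r, start 0; Z[30]=1 extend→box=[30,31)
i=31: i≥r, start 0; Z[31]=0
i=32: i≥r, start 0; Z[32]=1 extend→box=[32,33)
i=33: i≥r, start 0; Z[33]=0

[34, 0, 2, 0, 0, 0, 1, 0, 0, 0, 0, 0, 0, 0, 0, 0, 0, 2, 0, 0, 0, 1, 1, 1, 1, 0, 0, 3, 0, 1, 1, 0, 1, 0]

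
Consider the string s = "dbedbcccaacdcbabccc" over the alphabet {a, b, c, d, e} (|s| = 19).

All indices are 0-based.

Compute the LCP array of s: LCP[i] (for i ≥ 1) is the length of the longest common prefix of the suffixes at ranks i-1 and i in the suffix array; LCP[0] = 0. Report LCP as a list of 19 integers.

rank | idx | suffix
   0 |   8 | aacdcbabccc
   1 |  14 | abccc
   2 |   9 | acdcbabccc
   3 |  13 | babccc
   4 |  15 | bccc
   5 |   4 | bcccaacdcbabccc
   6 |   1 | bedbcccaacdcbabccc
   7 |  18 | c
   8 |   7 | caacdcbabccc
   9 |  12 | cbabccc
  10 |  17 | cc
  11 |   6 | ccaacdcbabccc
  12 |  16 | ccc
  13 |   5 | cccaacdcbabccc
  14 |  10 | cdcbabccc
  15 |   3 | dbcccaacdcbabccc
  16 |   0 | dbedbcccaacdcbabccc
  17 |  11 | dcbabccc
  18 |   2 | edbcccaacdcbabccc

SA = [8, 14, 9, 13, 15, 4, 1, 18, 7, 12, 17, 6, 16, 5, 10, 3, 0, 11, 2]
[i] adj suffixes → lcp
  [1] 8/14 → 1 ('a')
  [2] 14/9 → 1 ('a')
  [3] 9/13 → 0 ('')
  [4] 13/15 → 1 ('b')
  [5] 15/4 → 4 ('bccc')
  [6] 4/1 → 1 ('b')
  [7] 1/18 → 0 ('')
  [8] 18/7 → 1 ('c')
  [9] 7/12 → 1 ('c')
  [10] 12/17 → 1 ('c')
  [11] 17/6 → 2 ('cc')
  [12] 6/16 → 2 ('cc')
  [13] 16/5 → 3 ('ccc')
  [14] 5/10 → 1 ('c')
  [15] 10/3 → 0 ('')
  [16] 3/0 → 2 ('db')
  [17] 0/11 → 1 ('d')
  [18] 11/2 → 0 ('')

[0, 1, 1, 0, 1, 4, 1, 0, 1, 1, 1, 2, 2, 3, 1, 0, 2, 1, 0]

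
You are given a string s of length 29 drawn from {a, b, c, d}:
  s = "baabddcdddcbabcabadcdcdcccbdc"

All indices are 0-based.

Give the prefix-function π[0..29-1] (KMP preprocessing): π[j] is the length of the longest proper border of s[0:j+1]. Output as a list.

[0, 0, 0, 1, 0, 0, 0, 0, 0, 0, 0, 1, 2, 1, 0, 0, 1, 2, 0, 0, 0, 0, 0, 0, 0, 0, 1, 0, 0]

π[0] = 0
j=1 s[j]='a': π[1]=0 (border '')
j=2 s[j]='a': π[2]=0 (border '')
j=3 s[j]='b': π[3]=1 (border 'b')
j=4 s[j]='d': k: 1→0; π[4]=0 (border '')
j=5 s[j]='d': π[5]=0 (border '')
j=6 s[j]='c': π[6]=0 (border '')
j=7 s[j]='d': π[7]=0 (border '')
j=8 s[j]='d': π[8]=0 (border '')
j=9 s[j]='d': π[9]=0 (border '')
j=10 s[j]='c': π[10]=0 (border '')
j=11 s[j]='b': π[11]=1 (border 'b')
j=12 s[j]='a': π[12]=2 (border 'ba')
j=13 s[j]='b': k: 2→0; π[13]=1 (border 'b')
j=14 s[j]='c': k: 1→0; π[14]=0 (border '')
j=15 s[j]='a': π[15]=0 (border '')
j=16 s[j]='b': π[16]=1 (border 'b')
j=17 s[j]='a': π[17]=2 (border 'ba')
j=18 s[j]='d': k: 2→0; π[18]=0 (border '')
j=19 s[j]='c': π[19]=0 (border '')
j=20 s[j]='d': π[20]=0 (border '')
j=21 s[j]='c': π[21]=0 (border '')
j=22 s[j]='d': π[22]=0 (border '')
j=23 s[j]='c': π[23]=0 (border '')
j=24 s[j]='c': π[24]=0 (border '')
j=25 s[j]='c': π[25]=0 (border '')
j=26 s[j]='b': π[26]=1 (border 'b')
j=27 s[j]='d': k: 1→0; π[27]=0 (border '')
j=28 s[j]='c': π[28]=0 (border '')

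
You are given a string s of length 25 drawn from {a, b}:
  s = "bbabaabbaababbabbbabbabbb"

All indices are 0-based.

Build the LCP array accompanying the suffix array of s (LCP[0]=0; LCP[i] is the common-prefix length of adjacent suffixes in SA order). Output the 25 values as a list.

[0, 3, 1, 3, 2, 4, 7, 3, 4, 0, 1, 4, 2, 3, 8, 4, 5, 1, 2, 3, 4, 5, 6, 2, 3]

rank | idx | suffix
   0 |   8 | aababbabbbabbabbb
   1 |   4 | aabbaababbabbbabbabbb
   2 |   2 | abaabbaababbabbbabbabbb
   3 |   9 | ababbabbbabbabbb
   4 |   5 | abbaababbabbbabbabbb
   5 |  18 | abbabbb
   6 |  11 | abbabbbabbabbb
   7 |  21 | abbb
   8 |  14 | abbbabbabbb
   9 |  24 | b
  10 |   7 | baababbabbbabbabbb
  11 |   3 | baabbaababbabbbabbabbb
  12 |   1 | babaabbaababbabbbabbabbb
  13 |  17 | babbabbb
  14 |  10 | babbabbbabbabbb
  15 |  20 | babbb
  16 |  13 | babbbabbabbb
  17 |  23 | bb
  18 |   6 | bbaababbabbbabbabbb
  19 |   0 | bbabaabbaababbabbbabbabbb
  20 |  16 | bbabbabbb
  21 |  19 | bbabbb
  22 |  12 | bbabbbabbabbb
  23 |  22 | bbb
  24 |  15 | bbbabbabbb

SA = [8, 4, 2, 9, 5, 18, 11, 21, 14, 24, 7, 3, 1, 17, 10, 20, 13, 23, 6, 0, 16, 19, 12, 22, 15]
i: (SA[i-1],SA[i]) lcp shared
  1: (8,4) 3 'aab'
  2: (4,2) 1 'a'
  3: (2,9) 3 'aba'
  4: (9,5) 2 'ab'
  5: (5,18) 4 'abba'
  6: (18,11) 7 'abbabbb'
  7: (11,21) 3 'abb'
  8: (21,14) 4 'abbb'
  9: (14,24) 0 ''
  10: (24,7) 1 'b'
  11: (7,3) 4 'baab'
  12: (3,1) 2 'ba'
  13: (1,17) 3 'bab'
  14: (17,10) 8 'babbabbb'
  15: (10,20) 4 'babb'
  16: (20,13) 5 'babbb'
  17: (13,23) 1 'b'
  18: (23,6) 2 'bb'
  19: (6,0) 3 'bba'
  20: (0,16) 4 'bbab'
  21: (16,19) 5 'bbabb'
  22: (19,12) 6 'bbabbb'
  23: (12,22) 2 'bb'
  24: (22,15) 3 'bbb'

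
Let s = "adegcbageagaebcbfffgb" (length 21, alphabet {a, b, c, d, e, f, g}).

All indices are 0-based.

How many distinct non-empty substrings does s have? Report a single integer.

rank→(start, suffix):
  0 → (0, 'adegcbageagaebcbfffgb')
  1 → (11, 'aebcbfffgb')
  2 → (9, 'agaebcbfffgb')
  3 → (6, 'ageagaebcbfffgb')
  4 → (20, 'b')
  5 → (5, 'bageagaebcbfffgb')
  6 → (13, 'bcbfffgb')
  7 → (15, 'bfffgb')
  8 → (4, 'cbageagaebcbfffgb')
  9 → (14, 'cbfffgb')
  10 → (1, 'degcbageagaebcbfffgb')
  11 → (8, 'eagaebcbfffgb')
  12 → (12, 'ebcbfffgb')
  13 → (2, 'egcbageagaebcbfffgb')
  14 → (16, 'fffgb')
  15 → (17, 'ffgb')
  16 → (18, 'fgb')
  17 → (10, 'gaebcbfffgb')
  18 → (19, 'gb')
  19 → (3, 'gcbageagaebcbfffgb')
  20 → (7, 'geagaebcbfffgb')

SA = [0, 11, 9, 6, 20, 5, 13, 15, 4, 14, 1, 8, 12, 2, 16, 17, 18, 10, 19, 3, 7]
i: (SA[i-1],SA[i]) lcp shared
  1: (0,11) 1 'a'
  2: (11,9) 1 'a'
  3: (9,6) 2 'ag'
  4: (6,20) 0 ''
  5: (20,5) 1 'b'
  6: (5,13) 1 'b'
  7: (13,15) 1 'b'
  8: (15,4) 0 ''
  9: (4,14) 2 'cb'
  10: (14,1) 0 ''
  11: (1,8) 0 ''
  12: (8,12) 1 'e'
  13: (12,2) 1 'e'
  14: (2,16) 0 ''
  15: (16,17) 2 'ff'
  16: (17,18) 1 'f'
  17: (18,10) 0 ''
  18: (10,19) 1 'g'
  19: (19,3) 1 'g'
  20: (3,7) 1 'g'

n(n+1)/2 = 21·22/2 = 231
Σ LCP = 0 + 1 + 1 + 2 + 0 + 1 + 1 + 1 + 0 + 2 + 0 + 0 + 1 + 1 + 0 + 2 + 1 + 0 + 1 + 1 + 1 = 17
distinct = 231 − 17 = 214

214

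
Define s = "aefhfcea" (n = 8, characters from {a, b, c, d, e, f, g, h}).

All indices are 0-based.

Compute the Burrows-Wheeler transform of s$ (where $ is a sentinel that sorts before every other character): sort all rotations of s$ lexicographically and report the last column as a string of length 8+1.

ae$fcahef

rank  rotation   last
    0  $aefhfcea  a
    1  a$aefhfce  e
    2  aefhfcea$  $
    3  cea$aefhf  f
    4  ea$aefhfc  c
    5  efhfcea$a  a
    6  fcea$aefh  h
    7  fhfcea$ae  e
    8  hfcea$aef  f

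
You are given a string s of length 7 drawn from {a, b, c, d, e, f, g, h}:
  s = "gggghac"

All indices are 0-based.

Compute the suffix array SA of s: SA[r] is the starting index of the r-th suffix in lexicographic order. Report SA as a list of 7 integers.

rank→(start, suffix):
  0 → (5, 'ac')
  1 → (6, 'c')
  2 → (0, 'gggghac')
  3 → (1, 'ggghac')
  4 → (2, 'gghac')
  5 → (3, 'ghac')
  6 → (4, 'hac')

[5, 6, 0, 1, 2, 3, 4]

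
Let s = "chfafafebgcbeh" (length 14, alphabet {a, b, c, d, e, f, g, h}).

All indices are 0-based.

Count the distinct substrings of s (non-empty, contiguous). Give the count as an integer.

sorted suffixes:
  #0 SA[0]=3  'afafebgcbeh'
  #1 SA[1]=5  'afebgcbeh'
  #2 SA[2]=11  'beh'
  #3 SA[3]=8  'bgcbeh'
  #4 SA[4]=10  'cbeh'
  #5 SA[5]=0  'chfafafebgcbeh'
  #6 SA[6]=7  'ebgcbeh'
  #7 SA[7]=12  'eh'
  #8 SA[8]=2  'fafafebgcbeh'
  #9 SA[9]=4  'fafebgcbeh'
  #10 SA[10]=6  'febgcbeh'
  #11 SA[11]=9  'gcbeh'
  #12 SA[12]=13  'h'
  #13 SA[13]=1  'hfafafebgcbeh'

SA = [3, 5, 11, 8, 10, 0, 7, 12, 2, 4, 6, 9, 13, 1]
rank  pair      lcp
   1  s[3:],s[5:]  2  'af'
   2  s[5:],s[11:]  0  ''
   3  s[11:],s[8:]  1  'b'
   4  s[8:],s[10:]  0  ''
   5  s[10:],s[0:]  1  'c'
   6  s[0:],s[7:]  0  ''
   7  s[7:],s[12:]  1  'e'
   8  s[12:],s[2:]  0  ''
   9  s[2:],s[4:]  3  'faf'
  10  s[4:],s[6:]  1  'f'
  11  s[6:],s[9:]  0  ''
  12  s[9:],s[13:]  0  ''
  13  s[13:],s[1:]  1  'h'

n(n+1)/2 = 14·15/2 = 105
Σ LCP = 0 + 2 + 0 + 1 + 0 + 1 + 0 + 1 + 0 + 3 + 1 + 0 + 0 + 1 = 10
distinct = 105 − 10 = 95

95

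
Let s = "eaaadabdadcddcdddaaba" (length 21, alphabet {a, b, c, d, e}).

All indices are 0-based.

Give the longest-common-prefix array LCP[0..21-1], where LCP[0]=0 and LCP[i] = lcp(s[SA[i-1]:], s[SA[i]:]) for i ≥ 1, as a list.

[0, 1, 2, 2, 1, 2, 1, 2, 0, 1, 0, 3, 0, 2, 2, 1, 4, 1, 2, 2, 0]

rank→(start, suffix):
  0 → (20, 'a')
  1 → (1, 'aaadabdadcddcdddaaba')
  2 → (17, 'aaba')
  3 → (2, 'aadabdadcddcdddaaba')
  4 → (18, 'aba')
  5 → (5, 'abdadcddcdddaaba')
  6 → (3, 'adabdadcddcdddaaba')
  7 → (8, 'adcddcdddaaba')
  8 → (19, 'ba')
  9 → (6, 'bdadcddcdddaaba')
  10 → (10, 'cddcdddaaba')
  11 → (13, 'cdddaaba')
  12 → (16, 'daaba')
  13 → (4, 'dabdadcddcdddaaba')
  14 → (7, 'dadcddcdddaaba')
  15 → (9, 'dcddcdddaaba')
  16 → (12, 'dcdddaaba')
  17 → (15, 'ddaaba')
  18 → (11, 'ddcdddaaba')
  19 → (14, 'dddaaba')
  20 → (0, 'eaaadabdadcddcdddaaba')

SA = [20, 1, 17, 2, 18, 5, 3, 8, 19, 6, 10, 13, 16, 4, 7, 9, 12, 15, 11, 14, 0]
i: (SA[i-1],SA[i]) lcp shared
  1: (20,1) 1 'a'
  2: (1,17) 2 'aa'
  3: (17,2) 2 'aa'
  4: (2,18) 1 'a'
  5: (18,5) 2 'ab'
  6: (5,3) 1 'a'
  7: (3,8) 2 'ad'
  8: (8,19) 0 ''
  9: (19,6) 1 'b'
  10: (6,10) 0 ''
  11: (10,13) 3 'cdd'
  12: (13,16) 0 ''
  13: (16,4) 2 'da'
  14: (4,7) 2 'da'
  15: (7,9) 1 'd'
  16: (9,12) 4 'dcdd'
  17: (12,15) 1 'd'
  18: (15,11) 2 'dd'
  19: (11,14) 2 'dd'
  20: (14,0) 0 ''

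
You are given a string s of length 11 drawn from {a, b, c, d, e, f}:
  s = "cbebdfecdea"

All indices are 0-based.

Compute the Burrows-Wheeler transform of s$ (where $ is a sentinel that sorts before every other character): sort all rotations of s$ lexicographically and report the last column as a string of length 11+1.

aeec$ecbdbfd

rank  rotation      last
    0  $cbebdfecdea  a
    1  a$cbebdfecde  e
    2  bdfecdea$cbe  e
    3  bebdfecdea$c  c
    4  cbebdfecdea$  $
    5  cdea$cbebdfe  e
    6  dea$cbebdfec  c
    7  dfecdea$cbeb  b
    8  ea$cbebdfecd  d
    9  ebdfecdea$cb  b
   10  ecdea$cbebdf  f
   11  fecdea$cbebd  d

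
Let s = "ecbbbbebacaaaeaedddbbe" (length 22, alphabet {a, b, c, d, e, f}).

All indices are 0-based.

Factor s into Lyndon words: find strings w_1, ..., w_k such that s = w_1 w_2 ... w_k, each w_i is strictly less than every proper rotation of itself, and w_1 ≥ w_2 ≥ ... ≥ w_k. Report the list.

emit factor 1: 'e' (i=0, period=1)
emit factor 2: 'c' (i=1, period=1)
emit factor 3: 'bbbbe' (i=2, period=5)
emit factor 4: 'b' (i=7, period=1)
emit factor 5: 'ac' (i=8, period=2)
emit factor 6: 'aaaeaedddbbe' (i=10, period=12)

["e", "c", "bbbbe", "b", "ac", "aaaeaedddbbe"]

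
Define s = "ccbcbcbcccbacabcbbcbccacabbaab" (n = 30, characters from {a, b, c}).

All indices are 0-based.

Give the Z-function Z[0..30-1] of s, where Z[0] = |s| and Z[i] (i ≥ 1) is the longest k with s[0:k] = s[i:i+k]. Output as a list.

[30, 1, 0, 1, 0, 1, 0, 2, 3, 1, 0, 0, 1, 0, 0, 1, 0, 0, 1, 0, 2, 1, 0, 1, 0, 0, 0, 0, 0, 0]

Z[0]=30
i=1: fresh scan; Z[1]=1 scan→box=[1,2)
i=2: fresh scan; Z[2]=0
i=3: fresh scan; Z[3]=1 scan→box=[3,4)
i=4: fresh scan; Z[4]=0
i=5: fresh scan; Z[5]=1 scan→box=[5,6)
i=6: fresh scan; Z[6]=0
i=7: fresh scan; Z[7]=2 scan→box=[7,9)
i=8: min(r-i=1, Z[1]=1)=1; Z[8]=3 scan→box=[8,11)
i=9: min(r-i=2, Z[1]=1)=1; Z[9]=1
i=10: min(r-i=1, Z[2]=0)=0; Z[10]=0
i=11: fresh scan; Z[11]=0
i=12: fresh scan; Z[12]=1 scan→box=[12,13)
i=13: fresh scan; Z[13]=0
i=14: fresh scan; Z[14]=0
i=15: fresh scan; Z[15]=1 scan→box=[15,16)
i=16: fresh scan; Z[16]=0
i=17: fresh scan; Z[17]=0
i=18: fresh scan; Z[18]=1 scan→box=[18,19)
i=19: fresh scan; Z[19]=0
i=20: fresh scan; Z[20]=2 scan→box=[20,22)
i=21: min(r-i=1, Z[1]=1)=1; Z[21]=1
i=22: fresh scan; Z[22]=0
i=23: fresh scan; Z[23]=1 scan→box=[23,24)
i=24: fresh scan; Z[24]=0
i=25: fresh scan; Z[25]=0
i=26: fresh scan; Z[26]=0
i=27: fresh scan; Z[27]=0
i=28: fresh scan; Z[28]=0
i=29: fresh scan; Z[29]=0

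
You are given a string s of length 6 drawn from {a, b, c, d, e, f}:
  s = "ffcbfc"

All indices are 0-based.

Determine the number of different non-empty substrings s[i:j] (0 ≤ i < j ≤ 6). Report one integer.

sorted suffixes:
  #0 SA[0]=3  'bfc'
  #1 SA[1]=5  'c'
  #2 SA[2]=2  'cbfc'
  #3 SA[3]=4  'fc'
  #4 SA[4]=1  'fcbfc'
  #5 SA[5]=0  'ffcbfc'

SA = [3, 5, 2, 4, 1, 0]
[i] adj suffixes → lcp
  [1] 3/5 → 0 ('')
  [2] 5/2 → 1 ('c')
  [3] 2/4 → 0 ('')
  [4] 4/1 → 2 ('fc')
  [5] 1/0 → 1 ('f')

n(n+1)/2 = 6·7/2 = 21
Σ LCP = 0 + 0 + 1 + 0 + 2 + 1 = 4
distinct = 21 − 4 = 17

17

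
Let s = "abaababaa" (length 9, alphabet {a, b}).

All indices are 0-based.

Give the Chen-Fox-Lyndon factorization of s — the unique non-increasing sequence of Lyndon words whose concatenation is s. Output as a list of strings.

["ab", "aabab", "a", "a"]

emit factor 1: 'ab' (i=0, period=2)
emit factor 2: 'aabab' (i=2, period=5)
emit factor 3: 'a' (i=7, period=1)
emit factor 4: 'a' (i=8, period=1)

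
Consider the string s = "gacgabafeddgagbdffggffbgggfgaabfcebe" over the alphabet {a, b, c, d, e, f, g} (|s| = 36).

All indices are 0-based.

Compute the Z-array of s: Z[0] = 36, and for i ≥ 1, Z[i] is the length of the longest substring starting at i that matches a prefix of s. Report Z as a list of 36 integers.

[36, 0, 0, 2, 0, 0, 0, 0, 0, 0, 0, 2, 0, 1, 0, 0, 0, 0, 1, 1, 0, 0, 0, 1, 1, 1, 0, 2, 0, 0, 0, 0, 0, 0, 0, 0]

Z[0]=36
i=1: i≥r, start 0; Z[1]=0
i=2: i≥r, start 0; Z[2]=0
i=3: i≥r, start 0; Z[3]=2 grow→box=[3,5)
i=4: min(r-i=1, Z[1]=0)=0; Z[4]=0
i=5: i≥r, start 0; Z[5]=0
i=6: i≥r, start 0; Z[6]=0
i=7: i≥r, start 0; Z[7]=0
i=8: i≥r, start 0; Z[8]=0
i=9: i≥r, start 0; Z[9]=0
i=10: i≥r, start 0; Z[10]=0
i=11: i≥r, start 0; Z[11]=2 grow→box=[11,13)
i=12: min(r-i=1, Z[1]=0)=0; Z[12]=0
i=13: i≥r, start 0; Z[13]=1 grow→box=[13,14)
i=14: i≥r, start 0; Z[14]=0
i=15: i≥r, start 0; Z[15]=0
i=16: i≥r, start 0; Z[16]=0
i=17: i≥r, start 0; Z[17]=0
i=18: i≥r, start 0; Z[18]=1 grow→box=[18,19)
i=19: i≥r, start 0; Z[19]=1 grow→box=[19,20)
i=20: i≥r, start 0; Z[20]=0
i=21: i≥r, start 0; Z[21]=0
i=22: i≥r, start 0; Z[22]=0
i=23: i≥r, start 0; Z[23]=1 grow→box=[23,24)
i=24: i≥r, start 0; Z[24]=1 grow→box=[24,25)
i=25: i≥r, start 0; Z[25]=1 grow→box=[25,26)
i=26: i≥r, start 0; Z[26]=0
i=27: i≥r, start 0; Z[27]=2 grow→box=[27,29)
i=28: min(r-i=1, Z[1]=0)=0; Z[28]=0
i=29: i≥r, start 0; Z[29]=0
i=30: i≥r, start 0; Z[30]=0
i=31: i≥r, start 0; Z[31]=0
i=32: i≥r, start 0; Z[32]=0
i=33: i≥r, start 0; Z[33]=0
i=34: i≥r, start 0; Z[34]=0
i=35: i≥r, start 0; Z[35]=0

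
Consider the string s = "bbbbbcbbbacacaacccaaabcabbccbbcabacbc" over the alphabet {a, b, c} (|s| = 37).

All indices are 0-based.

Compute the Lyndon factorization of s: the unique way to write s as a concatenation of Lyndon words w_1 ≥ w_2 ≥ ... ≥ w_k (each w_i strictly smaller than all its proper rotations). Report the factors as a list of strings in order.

emit factor 1: 'bbbbbc' (i=0, period=6)
emit factor 2: 'b' (i=6, period=1)
emit factor 3: 'b' (i=7, period=1)
emit factor 4: 'b' (i=8, period=1)
emit factor 5: 'ac' (i=9, period=2)
emit factor 6: 'ac' (i=11, period=2)
emit factor 7: 'aaccc' (i=13, period=5)
emit factor 8: 'aaabcabbccbbcabacbc' (i=18, period=19)

["bbbbbc", "b", "b", "b", "ac", "ac", "aaccc", "aaabcabbccbbcabacbc"]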